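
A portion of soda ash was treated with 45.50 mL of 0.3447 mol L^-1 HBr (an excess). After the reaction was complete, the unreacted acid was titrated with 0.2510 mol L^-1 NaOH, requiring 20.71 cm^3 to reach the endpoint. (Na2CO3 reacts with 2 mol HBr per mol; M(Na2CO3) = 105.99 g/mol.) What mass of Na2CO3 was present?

0.556 g

Total n(HBr) added = 0.3447 x 0.04550 = 0.01568 mol.
n(NaOH) used = 0.2510 x 0.02071 = 0.005198 mol, which equals the excess n(HBr).
So n(HBr) consumed by the sample = 0.01568 - 0.005198 = 0.01049 mol.
n(Na2CO3) = 0.01049 / 2 = 0.005243 mol.
mass = 0.005243 mol x 105.99 g/mol = 0.556 g.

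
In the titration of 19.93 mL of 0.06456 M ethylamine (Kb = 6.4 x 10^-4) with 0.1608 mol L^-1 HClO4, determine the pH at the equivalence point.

n(C2H5NH2) = 0.06456 x 0.01993 = 0.001287 mol; V(HClO4) at equivalence = 0.001287/0.1608 = 0.008002 L.
At equivalence the base is fully converted to C2H5NH3+; total volume = 0.02793 L, so [C2H5NH3+] = 0.001287/0.02793 = 0.04607 M.
Ka(C2H5NH3+) = Kw/Kb = 1.0e-14 / 6.4 x 10^-4 = 1.56e-11.
[H^+] = sqrt(Ka x [C2H5NH3+]) = sqrt(1.56e-11 x 0.04607) = 8.48e-7 M.
pH = -log(8.48e-7) = 6.07.

6.07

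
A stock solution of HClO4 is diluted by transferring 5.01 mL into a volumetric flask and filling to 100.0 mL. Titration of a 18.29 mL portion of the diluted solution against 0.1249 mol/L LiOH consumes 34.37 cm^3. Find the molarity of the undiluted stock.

n(LiOH) = 0.1249 x 0.03437 = 0.004293 mol.
n(HClO4) in the aliquot = 0.004293 mol.
[diluted HClO4] = 0.004293 / 0.01829 = 0.2347 M.
Dilution factor = 100.0/5.010 = 19.96, so [stock] = 0.2347 x 19.96 = 4.68 M.

4.68 M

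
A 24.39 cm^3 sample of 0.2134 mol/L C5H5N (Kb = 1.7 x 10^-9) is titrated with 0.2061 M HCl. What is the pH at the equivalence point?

3.10

n(C5H5N) = 0.2134 x 0.02439 = 0.005205 mol; V(HCl) at equivalence = 0.005205/0.2061 = 0.02525 L.
At equivalence the base is fully converted to C5H5NH+; total volume = 0.04964 L, so [C5H5NH+] = 0.005205/0.04964 = 0.1048 M.
Ka(C5H5NH+) = Kw/Kb = 1.0e-14 / 1.7 x 10^-9 = 5.88e-6.
[H^+] = sqrt(Ka x [C5H5NH+]) = sqrt(5.88e-6 x 0.1048) = 0.000785 M.
pH = -log(0.000785) = 3.10.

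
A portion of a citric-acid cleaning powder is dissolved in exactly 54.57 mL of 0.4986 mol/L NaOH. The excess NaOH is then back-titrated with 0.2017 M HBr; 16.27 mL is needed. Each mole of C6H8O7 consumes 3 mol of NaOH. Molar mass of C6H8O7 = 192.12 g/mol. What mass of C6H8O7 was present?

Total n(NaOH) added = 0.4986 x 0.05457 = 0.02721 mol.
n(HBr) used = 0.2017 x 0.01627 = 0.003282 mol, which equals the excess n(NaOH).
So n(NaOH) consumed by the sample = 0.02721 - 0.003282 = 0.02393 mol.
n(C6H8O7) = 0.02393 / 3 = 0.007976 mol.
mass = 0.007976 mol x 192.12 g/mol = 1.53 g.

1.53 g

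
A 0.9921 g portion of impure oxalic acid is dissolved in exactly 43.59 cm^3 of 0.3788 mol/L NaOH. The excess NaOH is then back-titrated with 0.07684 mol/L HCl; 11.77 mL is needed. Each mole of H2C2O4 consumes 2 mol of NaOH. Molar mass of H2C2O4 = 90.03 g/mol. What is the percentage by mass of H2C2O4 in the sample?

70.8%

Total n(NaOH) added = 0.3788 x 0.04359 = 0.01651 mol.
n(HCl) used = 0.07684 x 0.01177 = 0.0009044 mol, which equals the excess n(NaOH).
So n(NaOH) consumed by the sample = 0.01651 - 0.0009044 = 0.01561 mol.
n(H2C2O4) = 0.01561 / 2 = 0.007804 mol.
mass H2C2O4 = 0.007804 x 90.03 = 0.7026 g, so %H2C2O4 = 0.7026/0.9921 x 100 = 70.8%.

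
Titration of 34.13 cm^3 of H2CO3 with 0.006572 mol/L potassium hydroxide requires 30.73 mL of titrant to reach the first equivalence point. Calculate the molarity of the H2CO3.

0.00592 M

n(KOH) = 0.006572 x 0.03073 = 0.0002020 mol.
At the first equivalence point, 1 mol OH^- react per mol H2CO3, so n(H2CO3) = 0.0002020 / 1 = 0.0002020 mol.
[H2CO3] = 0.0002020 / 0.03413 L = 0.00592 M.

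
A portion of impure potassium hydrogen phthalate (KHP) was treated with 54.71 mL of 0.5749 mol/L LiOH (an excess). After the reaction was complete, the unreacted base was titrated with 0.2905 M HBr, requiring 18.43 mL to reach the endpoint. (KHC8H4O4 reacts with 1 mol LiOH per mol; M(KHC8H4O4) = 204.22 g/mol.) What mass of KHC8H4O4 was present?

5.33 g

Total n(LiOH) added = 0.5749 x 0.05471 = 0.03145 mol.
n(HBr) used = 0.2905 x 0.01843 = 0.005354 mol, which equals the excess n(LiOH).
So n(LiOH) consumed by the sample = 0.03145 - 0.005354 = 0.02610 mol.
n(KHC8H4O4) = 0.02610 / 1 = 0.02610 mol.
mass = 0.02610 mol x 204.22 g/mol = 5.33 g.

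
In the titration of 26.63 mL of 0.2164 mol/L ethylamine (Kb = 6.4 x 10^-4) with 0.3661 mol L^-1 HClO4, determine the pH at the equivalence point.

5.84

n(C2H5NH2) = 0.2164 x 0.02663 = 0.005763 mol; V(HClO4) at equivalence = 0.005763/0.3661 = 0.01574 L.
At equivalence the base is fully converted to C2H5NH3+; total volume = 0.04237 L, so [C2H5NH3+] = 0.005763/0.04237 = 0.1360 M.
Ka(C2H5NH3+) = Kw/Kb = 1.0e-14 / 6.4 x 10^-4 = 1.56e-11.
[H^+] = sqrt(Ka x [C2H5NH3+]) = sqrt(1.56e-11 x 0.1360) = 1.46e-6 M.
pH = -log(1.46e-6) = 5.84.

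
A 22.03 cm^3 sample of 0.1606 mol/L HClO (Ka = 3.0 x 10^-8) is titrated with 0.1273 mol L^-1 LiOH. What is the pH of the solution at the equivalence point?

10.19

n(HClO) = 0.1606 x 0.02203 = 0.003538 mol; V(LiOH) at equivalence = 0.003538/0.1273 = 0.02779 L.
At equivalence all the acid is converted to ClO-; total volume = 0.02203 + 0.02779 = 0.04982 L, so [ClO-] = 0.003538/0.04982 = 0.07101 M.
Kb = Kw/Ka = 1.0e-14 / 3.0 x 10^-8 = 3.33e-7.
[OH^-] = sqrt(Kb x [ClO-]) = sqrt(3.33e-7 x 0.07101) = 0.000154 M.
pOH = 3.81, so pH = 14.00 - 3.81 = 10.19.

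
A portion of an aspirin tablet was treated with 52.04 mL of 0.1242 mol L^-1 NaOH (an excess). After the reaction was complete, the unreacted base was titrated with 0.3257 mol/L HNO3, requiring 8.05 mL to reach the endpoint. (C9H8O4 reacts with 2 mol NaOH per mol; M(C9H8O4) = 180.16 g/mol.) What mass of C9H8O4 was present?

Total n(NaOH) added = 0.1242 x 0.05204 = 0.006463 mol.
n(HNO3) used = 0.3257 x 0.008050 = 0.002622 mol, which equals the excess n(NaOH).
So n(NaOH) consumed by the sample = 0.006463 - 0.002622 = 0.003841 mol.
n(C9H8O4) = 0.003841 / 2 = 0.001921 mol.
mass = 0.001921 mol x 180.16 g/mol = 0.346 g.

0.346 g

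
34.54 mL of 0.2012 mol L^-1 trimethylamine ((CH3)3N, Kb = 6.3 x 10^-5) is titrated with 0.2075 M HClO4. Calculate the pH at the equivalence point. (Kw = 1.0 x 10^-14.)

n((CH3)3N) = 0.2012 x 0.03454 = 0.006949 mol; V(HClO4) at equivalence = 0.006949/0.2075 = 0.03349 L.
At equivalence the base is fully converted to (CH3)3NH+; total volume = 0.06803 L, so [(CH3)3NH+] = 0.006949/0.06803 = 0.1022 M.
Ka((CH3)3NH+) = Kw/Kb = 1.0e-14 / 6.3 x 10^-5 = 1.59e-10.
[H^+] = sqrt(Ka x [(CH3)3NH+]) = sqrt(1.59e-10 x 0.1022) = 4.03e-6 M.
pH = -log(4.03e-6) = 5.40.

5.40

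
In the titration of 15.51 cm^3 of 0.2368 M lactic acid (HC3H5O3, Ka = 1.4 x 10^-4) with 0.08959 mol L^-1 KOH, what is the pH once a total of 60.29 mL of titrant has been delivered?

12.36

n(acid) = 0.2368 x 0.01551 = 0.003673 mol; n(KOH) added = 0.08959 x 0.06029 = 0.005401 mol.
Base is in excess by 0.005401 - 0.003673 = 0.001729 mol in a total volume of 0.07580 L.
[OH^-] = 0.001729/0.07580 = 0.02280 M, so pOH = 1.64 and pH = 14.00 - 1.64 = 12.36.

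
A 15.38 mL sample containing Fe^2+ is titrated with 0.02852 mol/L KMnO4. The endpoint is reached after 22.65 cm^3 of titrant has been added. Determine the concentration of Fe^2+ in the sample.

n(KMnO4) = 0.02852 x 0.02265 = 0.0006460 mol.
From the balanced equation, 1 mol KMnO4 reacts with 5 mol Fe^2+, so n(Fe^2+) = 0.0006460 x 5/1 = 0.003230 mol.
[Fe^2+] = 0.003230 / 0.01538 L = 0.210 M.

0.210 M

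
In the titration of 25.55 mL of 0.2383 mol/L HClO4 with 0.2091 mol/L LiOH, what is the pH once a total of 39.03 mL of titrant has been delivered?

n(acid) = 0.2383 x 0.02555 = 0.006089 mol; n(LiOH) added = 0.2091 x 0.03903 = 0.008161 mol.
Base is in excess by 0.008161 - 0.006089 = 0.002073 mol in a total volume of 0.06458 L.
[OH^-] = 0.002073/0.06458 = 0.03209 M, so pOH = 1.49 and pH = 14.00 - 1.49 = 12.51.

12.51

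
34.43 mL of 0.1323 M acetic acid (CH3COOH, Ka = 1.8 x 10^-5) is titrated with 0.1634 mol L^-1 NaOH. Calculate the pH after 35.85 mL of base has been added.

12.27

n(acid) = 0.1323 x 0.03443 = 0.004555 mol; n(NaOH) added = 0.1634 x 0.03585 = 0.005858 mol.
Base is in excess by 0.005858 - 0.004555 = 0.001303 mol in a total volume of 0.07028 L.
[OH^-] = 0.001303/0.07028 = 0.01854 M, so pOH = 1.73 and pH = 14.00 - 1.73 = 12.27.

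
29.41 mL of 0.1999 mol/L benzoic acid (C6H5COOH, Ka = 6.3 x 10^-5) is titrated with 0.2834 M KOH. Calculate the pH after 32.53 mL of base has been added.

n(acid) = 0.1999 x 0.02941 = 0.005879 mol; n(KOH) added = 0.2834 x 0.03253 = 0.009219 mol.
Base is in excess by 0.009219 - 0.005879 = 0.003340 mol in a total volume of 0.06194 L.
[OH^-] = 0.003340/0.06194 = 0.05392 M, so pOH = 1.27 and pH = 14.00 - 1.27 = 12.73.

12.73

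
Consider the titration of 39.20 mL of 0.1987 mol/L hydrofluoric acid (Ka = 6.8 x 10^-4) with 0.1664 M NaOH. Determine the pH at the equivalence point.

8.06

n(HF) = 0.1987 x 0.03920 = 0.007789 mol; V(NaOH) at equivalence = 0.007789/0.1664 = 0.04681 L.
At equivalence all the acid is converted to F-; total volume = 0.03920 + 0.04681 = 0.08601 L, so [F-] = 0.007789/0.08601 = 0.09056 M.
Kb = Kw/Ka = 1.0e-14 / 6.8 x 10^-4 = 1.47e-11.
[OH^-] = sqrt(Kb x [F-]) = sqrt(1.47e-11 x 0.09056) = 1.15e-6 M.
pOH = 5.94, so pH = 14.00 - 5.94 = 8.06.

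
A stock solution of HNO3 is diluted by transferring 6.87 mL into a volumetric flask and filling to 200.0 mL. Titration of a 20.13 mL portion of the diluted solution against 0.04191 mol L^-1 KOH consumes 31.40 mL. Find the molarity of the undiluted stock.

1.90 M

n(KOH) = 0.04191 x 0.03140 = 0.001316 mol.
n(HNO3) in the aliquot = 0.001316 mol.
[diluted HNO3] = 0.001316 / 0.02013 = 0.06537 M.
Dilution factor = 200.0/6.870 = 29.11, so [stock] = 0.06537 x 29.11 = 1.90 M.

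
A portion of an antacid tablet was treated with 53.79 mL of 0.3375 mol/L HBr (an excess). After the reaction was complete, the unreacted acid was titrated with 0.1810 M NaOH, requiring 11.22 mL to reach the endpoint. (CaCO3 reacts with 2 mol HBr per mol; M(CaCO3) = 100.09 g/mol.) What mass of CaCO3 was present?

Total n(HBr) added = 0.3375 x 0.05379 = 0.01815 mol.
n(NaOH) used = 0.1810 x 0.01122 = 0.002031 mol, which equals the excess n(HBr).
So n(HBr) consumed by the sample = 0.01815 - 0.002031 = 0.01612 mol.
n(CaCO3) = 0.01612 / 2 = 0.008062 mol.
mass = 0.008062 mol x 100.09 g/mol = 0.807 g.

0.807 g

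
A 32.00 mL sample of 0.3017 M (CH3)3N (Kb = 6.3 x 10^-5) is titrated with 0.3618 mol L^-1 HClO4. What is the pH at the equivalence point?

n((CH3)3N) = 0.3017 x 0.03200 = 0.009654 mol; V(HClO4) at equivalence = 0.009654/0.3618 = 0.02668 L.
At equivalence the base is fully converted to (CH3)3NH+; total volume = 0.05868 L, so [(CH3)3NH+] = 0.009654/0.05868 = 0.1645 M.
Ka((CH3)3NH+) = Kw/Kb = 1.0e-14 / 6.3 x 10^-5 = 1.59e-10.
[H^+] = sqrt(Ka x [(CH3)3NH+]) = sqrt(1.59e-10 x 0.1645) = 5.11e-6 M.
pH = -log(5.11e-6) = 5.29.

5.29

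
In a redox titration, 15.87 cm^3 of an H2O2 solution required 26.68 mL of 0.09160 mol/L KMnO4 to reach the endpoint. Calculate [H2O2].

n(KMnO4) = 0.09160 x 0.02668 = 0.002444 mol.
From the balanced equation, 2 mol KMnO4 reacts with 5 mol H2O2, so n(H2O2) = 0.002444 x 5/2 = 0.006110 mol.
[H2O2] = 0.006110 / 0.01587 L = 0.385 M.

0.385 M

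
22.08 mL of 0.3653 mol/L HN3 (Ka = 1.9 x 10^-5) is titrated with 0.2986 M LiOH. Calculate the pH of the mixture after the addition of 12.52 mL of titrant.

Initial n(HN3) = 0.3653 x 0.02208 = 0.008066 mol.
n(LiOH) added = 0.2986 x 0.01252 = 0.003738 mol, converting that many moles of HN3 to N3-.
Remaining n(HN3) = 0.004327 mol; n(N3-) = 0.003738 mol.
By Henderson-Hasselbalch, pH = pKa + log([A^-]/[HA]) = 4.72 + log(0.003738/0.004327) = 4.72 + (-0.06) = 4.66.

4.66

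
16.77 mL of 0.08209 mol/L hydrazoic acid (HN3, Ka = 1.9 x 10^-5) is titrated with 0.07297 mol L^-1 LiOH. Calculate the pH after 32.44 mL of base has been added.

12.30

n(acid) = 0.08209 x 0.01677 = 0.001377 mol; n(LiOH) added = 0.07297 x 0.03244 = 0.002367 mol.
Base is in excess by 0.002367 - 0.001377 = 0.0009905 mol in a total volume of 0.04921 L.
[OH^-] = 0.0009905/0.04921 = 0.02013 M, so pOH = 1.70 and pH = 14.00 - 1.70 = 12.30.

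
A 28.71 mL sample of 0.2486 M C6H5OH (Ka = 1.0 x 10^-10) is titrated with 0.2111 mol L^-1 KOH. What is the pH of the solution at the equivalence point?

11.53

n(C6H5OH) = 0.2486 x 0.02871 = 0.007137 mol; V(KOH) at equivalence = 0.007137/0.2111 = 0.03381 L.
At equivalence all the acid is converted to C6H5O-; total volume = 0.02871 + 0.03381 = 0.06252 L, so [C6H5O-] = 0.007137/0.06252 = 0.1142 M.
Kb = Kw/Ka = 1.0e-14 / 1.0 x 10^-10 = 0.000100.
[OH^-] = sqrt(Kb x [C6H5O-]) = sqrt(0.000100 x 0.1142) = 0.00338 M.
pOH = 2.47, so pH = 14.00 - 2.47 = 11.53.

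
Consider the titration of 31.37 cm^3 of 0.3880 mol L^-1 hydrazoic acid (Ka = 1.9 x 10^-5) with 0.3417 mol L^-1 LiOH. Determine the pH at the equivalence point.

n(HN3) = 0.3880 x 0.03137 = 0.01217 mol; V(LiOH) at equivalence = 0.01217/0.3417 = 0.03562 L.
At equivalence all the acid is converted to N3-; total volume = 0.03137 + 0.03562 = 0.06699 L, so [N3-] = 0.01217/0.06699 = 0.1817 M.
Kb = Kw/Ka = 1.0e-14 / 1.9 x 10^-5 = 5.26e-10.
[OH^-] = sqrt(Kb x [N3-]) = sqrt(5.26e-10 x 0.1817) = 9.78e-6 M.
pOH = 5.01, so pH = 14.00 - 5.01 = 8.99.

8.99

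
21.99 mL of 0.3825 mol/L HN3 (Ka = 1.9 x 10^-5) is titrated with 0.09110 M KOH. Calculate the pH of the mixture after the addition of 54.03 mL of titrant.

Initial n(HN3) = 0.3825 x 0.02199 = 0.008411 mol.
n(KOH) added = 0.09110 x 0.05403 = 0.004922 mol, converting that many moles of HN3 to N3-.
Remaining n(HN3) = 0.003489 mol; n(N3-) = 0.004922 mol.
By Henderson-Hasselbalch, pH = pKa + log([A^-]/[HA]) = 4.72 + log(0.004922/0.003489) = 4.72 + (+0.15) = 4.87.

4.87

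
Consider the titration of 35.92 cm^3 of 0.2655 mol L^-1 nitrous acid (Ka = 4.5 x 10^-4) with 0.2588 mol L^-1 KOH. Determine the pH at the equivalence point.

n(HNO2) = 0.2655 x 0.03592 = 0.009537 mol; V(KOH) at equivalence = 0.009537/0.2588 = 0.03685 L.
At equivalence all the acid is converted to NO2-; total volume = 0.03592 + 0.03685 = 0.07277 L, so [NO2-] = 0.009537/0.07277 = 0.1311 M.
Kb = Kw/Ka = 1.0e-14 / 4.5 x 10^-4 = 2.22e-11.
[OH^-] = sqrt(Kb x [NO2-]) = sqrt(2.22e-11 x 0.1311) = 1.71e-6 M.
pOH = 5.77, so pH = 14.00 - 5.77 = 8.23.

8.23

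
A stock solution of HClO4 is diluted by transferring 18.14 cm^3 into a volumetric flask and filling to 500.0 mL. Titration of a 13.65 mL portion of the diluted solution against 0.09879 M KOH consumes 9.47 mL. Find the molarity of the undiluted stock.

n(KOH) = 0.09879 x 0.009470 = 0.0009355 mol.
n(HClO4) in the aliquot = 0.0009355 mol.
[diluted HClO4] = 0.0009355 / 0.01365 = 0.06854 M.
Dilution factor = 500.0/18.14 = 27.56, so [stock] = 0.06854 x 27.56 = 1.89 M.

1.89 M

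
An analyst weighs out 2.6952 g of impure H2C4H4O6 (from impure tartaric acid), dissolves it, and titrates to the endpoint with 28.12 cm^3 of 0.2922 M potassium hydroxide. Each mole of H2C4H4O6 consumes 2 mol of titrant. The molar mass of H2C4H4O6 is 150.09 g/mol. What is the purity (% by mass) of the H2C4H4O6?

n(KOH) = 0.2922 x 0.02812 = 0.008217 mol.
n(H2C4H4O6) = 0.008217 / 2 = 0.004108 mol.
mass of H2C4H4O6 = 0.004108 x 150.09 = 0.6166 g.
% purity = 0.6166 / 2.6952 x 100 = 22.9%.

22.9%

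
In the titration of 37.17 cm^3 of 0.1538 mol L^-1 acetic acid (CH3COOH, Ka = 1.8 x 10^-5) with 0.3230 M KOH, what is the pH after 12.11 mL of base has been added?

Initial n(CH3COOH) = 0.1538 x 0.03717 = 0.005717 mol.
n(KOH) added = 0.3230 x 0.01211 = 0.003912 mol, converting that many moles of CH3COOH to CH3COO-.
Remaining n(CH3COOH) = 0.001805 mol; n(CH3COO-) = 0.003912 mol.
By Henderson-Hasselbalch, pH = pKa + log([A^-]/[HA]) = 4.74 + log(0.003912/0.001805) = 4.74 + (+0.34) = 5.08.

5.08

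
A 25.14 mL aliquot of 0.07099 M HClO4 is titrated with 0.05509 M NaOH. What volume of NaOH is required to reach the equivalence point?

n(HClO4) = 0.07099 mol/L x 0.02514 L = 0.001785 mol.
At equivalence n(NaOH) = n(HClO4) = 0.001785 mol.
V(NaOH) = 0.001785 / 0.05509 = 0.03240 L = 32.4 mL.

32.4 mL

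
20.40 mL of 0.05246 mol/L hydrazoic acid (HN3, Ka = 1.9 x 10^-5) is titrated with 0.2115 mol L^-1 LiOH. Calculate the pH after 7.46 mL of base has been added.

12.26

n(acid) = 0.05246 x 0.02040 = 0.001070 mol; n(LiOH) added = 0.2115 x 0.007460 = 0.001578 mol.
Base is in excess by 0.001578 - 0.001070 = 0.0005076 mol in a total volume of 0.02786 L.
[OH^-] = 0.0005076/0.02786 = 0.01822 M, so pOH = 1.74 and pH = 14.00 - 1.74 = 12.26.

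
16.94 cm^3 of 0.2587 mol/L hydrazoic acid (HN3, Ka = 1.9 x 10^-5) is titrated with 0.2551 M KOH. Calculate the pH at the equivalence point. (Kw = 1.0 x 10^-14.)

8.91

n(HN3) = 0.2587 x 0.01694 = 0.004382 mol; V(KOH) at equivalence = 0.004382/0.2551 = 0.01718 L.
At equivalence all the acid is converted to N3-; total volume = 0.01694 + 0.01718 = 0.03412 L, so [N3-] = 0.004382/0.03412 = 0.1284 M.
Kb = Kw/Ka = 1.0e-14 / 1.9 x 10^-5 = 5.26e-10.
[OH^-] = sqrt(Kb x [N3-]) = sqrt(5.26e-10 x 0.1284) = 8.22e-6 M.
pOH = 5.09, so pH = 14.00 - 5.09 = 8.91.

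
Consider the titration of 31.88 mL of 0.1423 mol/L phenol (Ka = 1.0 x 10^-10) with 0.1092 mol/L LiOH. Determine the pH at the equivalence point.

n(C6H5OH) = 0.1423 x 0.03188 = 0.004537 mol; V(LiOH) at equivalence = 0.004537/0.1092 = 0.04154 L.
At equivalence all the acid is converted to C6H5O-; total volume = 0.03188 + 0.04154 = 0.07342 L, so [C6H5O-] = 0.004537/0.07342 = 0.06179 M.
Kb = Kw/Ka = 1.0e-14 / 1.0 x 10^-10 = 0.000100.
[OH^-] = sqrt(Kb x [C6H5O-]) = sqrt(0.000100 x 0.06179) = 0.00249 M.
pOH = 2.60, so pH = 14.00 - 2.60 = 11.40.

11.40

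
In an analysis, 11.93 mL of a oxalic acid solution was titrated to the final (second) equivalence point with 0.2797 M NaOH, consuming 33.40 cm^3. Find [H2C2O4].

0.392 M

n(NaOH) = 0.2797 x 0.03340 = 0.009342 mol.
At the final (second) equivalence point, 2 mol OH^- react per mol H2C2O4, so n(H2C2O4) = 0.009342 / 2 = 0.004671 mol.
[H2C2O4] = 0.004671 / 0.01193 L = 0.392 M.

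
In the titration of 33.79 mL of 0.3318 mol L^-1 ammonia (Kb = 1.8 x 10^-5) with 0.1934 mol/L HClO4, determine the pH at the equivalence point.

n(NH3) = 0.3318 x 0.03379 = 0.01121 mol; V(HClO4) at equivalence = 0.01121/0.1934 = 0.05797 L.
At equivalence the base is fully converted to NH4+; total volume = 0.09176 L, so [NH4+] = 0.01121/0.09176 = 0.1222 M.
Ka(NH4+) = Kw/Kb = 1.0e-14 / 1.8 x 10^-5 = 5.56e-10.
[H^+] = sqrt(Ka x [NH4+]) = sqrt(5.56e-10 x 0.1222) = 8.24e-6 M.
pH = -log(8.24e-6) = 5.08.

5.08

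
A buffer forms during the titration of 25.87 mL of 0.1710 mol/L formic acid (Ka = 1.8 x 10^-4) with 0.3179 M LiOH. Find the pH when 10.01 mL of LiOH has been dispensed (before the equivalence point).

Initial n(HCOOH) = 0.1710 x 0.02587 = 0.004424 mol.
n(LiOH) added = 0.3179 x 0.01001 = 0.003182 mol, converting that many moles of HCOOH to HCOO-.
Remaining n(HCOOH) = 0.001242 mol; n(HCOO-) = 0.003182 mol.
By Henderson-Hasselbalch, pH = pKa + log([A^-]/[HA]) = 3.74 + log(0.003182/0.001242) = 3.74 + (+0.41) = 4.15.

4.15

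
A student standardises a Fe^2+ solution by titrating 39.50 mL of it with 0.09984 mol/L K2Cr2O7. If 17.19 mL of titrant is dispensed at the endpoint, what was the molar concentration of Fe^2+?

0.261 M

n(K2Cr2O7) = 0.09984 x 0.01719 = 0.001716 mol.
From the balanced equation, 1 mol K2Cr2O7 reacts with 6 mol Fe^2+, so n(Fe^2+) = 0.001716 x 6/1 = 0.01030 mol.
[Fe^2+] = 0.01030 / 0.03950 L = 0.261 M.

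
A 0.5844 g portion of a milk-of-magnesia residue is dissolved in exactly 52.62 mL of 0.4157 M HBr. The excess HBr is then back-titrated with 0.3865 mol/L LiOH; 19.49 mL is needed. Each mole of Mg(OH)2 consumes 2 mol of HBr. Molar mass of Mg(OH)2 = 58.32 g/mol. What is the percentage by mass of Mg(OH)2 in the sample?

71.6%

Total n(HBr) added = 0.4157 x 0.05262 = 0.02187 mol.
n(LiOH) used = 0.3865 x 0.01949 = 0.007533 mol, which equals the excess n(HBr).
So n(HBr) consumed by the sample = 0.02187 - 0.007533 = 0.01434 mol.
n(Mg(OH)2) = 0.01434 / 2 = 0.007171 mol.
mass Mg(OH)2 = 0.007171 x 58.32 = 0.4182 g, so %Mg(OH)2 = 0.4182/0.5844 x 100 = 71.6%.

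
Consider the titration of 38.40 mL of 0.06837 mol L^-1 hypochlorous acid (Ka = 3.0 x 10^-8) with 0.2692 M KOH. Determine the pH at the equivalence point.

n(HClO) = 0.06837 x 0.03840 = 0.002625 mol; V(KOH) at equivalence = 0.002625/0.2692 = 0.009753 L.
At equivalence all the acid is converted to ClO-; total volume = 0.03840 + 0.009753 = 0.04815 L, so [ClO-] = 0.002625/0.04815 = 0.05452 M.
Kb = Kw/Ka = 1.0e-14 / 3.0 x 10^-8 = 3.33e-7.
[OH^-] = sqrt(Kb x [ClO-]) = sqrt(3.33e-7 x 0.05452) = 0.000135 M.
pOH = 3.87, so pH = 14.00 - 3.87 = 10.13.

10.13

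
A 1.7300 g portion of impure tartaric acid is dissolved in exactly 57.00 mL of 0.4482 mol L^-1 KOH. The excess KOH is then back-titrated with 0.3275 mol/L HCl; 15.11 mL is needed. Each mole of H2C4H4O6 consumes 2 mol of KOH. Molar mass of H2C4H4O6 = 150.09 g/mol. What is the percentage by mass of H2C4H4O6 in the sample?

Total n(KOH) added = 0.4482 x 0.05700 = 0.02555 mol.
n(HCl) used = 0.3275 x 0.01511 = 0.004949 mol, which equals the excess n(KOH).
So n(KOH) consumed by the sample = 0.02555 - 0.004949 = 0.02060 mol.
n(H2C4H4O6) = 0.02060 / 2 = 0.01030 mol.
mass H2C4H4O6 = 0.01030 x 150.09 = 1.546 g, so %H2C4H4O6 = 1.546/1.7300 x 100 = 89.4%.

89.4%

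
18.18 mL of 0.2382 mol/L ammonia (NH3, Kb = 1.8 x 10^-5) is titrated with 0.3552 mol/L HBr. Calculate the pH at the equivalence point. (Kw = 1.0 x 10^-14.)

n(NH3) = 0.2382 x 0.01818 = 0.004330 mol; V(HBr) at equivalence = 0.004330/0.3552 = 0.01219 L.
At equivalence the base is fully converted to NH4+; total volume = 0.03037 L, so [NH4+] = 0.004330/0.03037 = 0.1426 M.
Ka(NH4+) = Kw/Kb = 1.0e-14 / 1.8 x 10^-5 = 5.56e-10.
[H^+] = sqrt(Ka x [NH4+]) = sqrt(5.56e-10 x 0.1426) = 8.90e-6 M.
pH = -log(8.90e-6) = 5.05.

5.05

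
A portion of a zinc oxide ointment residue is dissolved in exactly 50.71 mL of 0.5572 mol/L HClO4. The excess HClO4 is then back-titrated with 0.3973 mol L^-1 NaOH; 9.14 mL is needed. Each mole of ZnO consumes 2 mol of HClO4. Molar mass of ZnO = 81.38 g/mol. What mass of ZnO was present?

Total n(HClO4) added = 0.5572 x 0.05071 = 0.02826 mol.
n(NaOH) used = 0.3973 x 0.009140 = 0.003631 mol, which equals the excess n(HClO4).
So n(HClO4) consumed by the sample = 0.02826 - 0.003631 = 0.02462 mol.
n(ZnO) = 0.02462 / 2 = 0.01231 mol.
mass = 0.01231 mol x 81.38 g/mol = 1.00 g.

1.00 g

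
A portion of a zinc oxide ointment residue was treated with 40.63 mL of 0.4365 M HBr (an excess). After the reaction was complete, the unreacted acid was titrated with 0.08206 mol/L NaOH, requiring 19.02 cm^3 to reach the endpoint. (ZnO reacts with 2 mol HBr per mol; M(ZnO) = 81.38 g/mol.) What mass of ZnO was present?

Total n(HBr) added = 0.4365 x 0.04063 = 0.01773 mol.
n(NaOH) used = 0.08206 x 0.01902 = 0.001561 mol, which equals the excess n(HBr).
So n(HBr) consumed by the sample = 0.01773 - 0.001561 = 0.01617 mol.
n(ZnO) = 0.01617 / 2 = 0.008087 mol.
mass = 0.008087 mol x 81.38 g/mol = 0.658 g.

0.658 g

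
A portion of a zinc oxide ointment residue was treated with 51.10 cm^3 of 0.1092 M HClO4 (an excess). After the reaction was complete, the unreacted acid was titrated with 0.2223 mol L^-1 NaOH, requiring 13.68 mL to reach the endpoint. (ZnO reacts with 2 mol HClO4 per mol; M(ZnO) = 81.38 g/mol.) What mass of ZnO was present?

Total n(HClO4) added = 0.1092 x 0.05110 = 0.005580 mol.
n(NaOH) used = 0.2223 x 0.01368 = 0.003041 mol, which equals the excess n(HClO4).
So n(HClO4) consumed by the sample = 0.005580 - 0.003041 = 0.002539 mol.
n(ZnO) = 0.002539 / 2 = 0.001270 mol.
mass = 0.001270 mol x 81.38 g/mol = 0.103 g.

0.103 g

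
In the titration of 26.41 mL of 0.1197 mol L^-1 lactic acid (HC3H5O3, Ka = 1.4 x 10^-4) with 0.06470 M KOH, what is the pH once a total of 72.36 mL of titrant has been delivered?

n(acid) = 0.1197 x 0.02641 = 0.003161 mol; n(KOH) added = 0.06470 x 0.07236 = 0.004682 mol.
Base is in excess by 0.004682 - 0.003161 = 0.001520 mol in a total volume of 0.09877 L.
[OH^-] = 0.001520/0.09877 = 0.01539 M, so pOH = 1.81 and pH = 14.00 - 1.81 = 12.19.

12.19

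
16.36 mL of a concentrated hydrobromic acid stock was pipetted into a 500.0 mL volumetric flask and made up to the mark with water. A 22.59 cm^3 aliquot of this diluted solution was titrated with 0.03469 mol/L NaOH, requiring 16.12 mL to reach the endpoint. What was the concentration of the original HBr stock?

n(NaOH) = 0.03469 x 0.01612 = 0.0005592 mol.
n(HBr) in the aliquot = 0.0005592 mol.
[diluted HBr] = 0.0005592 / 0.02259 = 0.02475 M.
Dilution factor = 500.0/16.36 = 30.56, so [stock] = 0.02475 x 30.56 = 0.757 M.

0.757 M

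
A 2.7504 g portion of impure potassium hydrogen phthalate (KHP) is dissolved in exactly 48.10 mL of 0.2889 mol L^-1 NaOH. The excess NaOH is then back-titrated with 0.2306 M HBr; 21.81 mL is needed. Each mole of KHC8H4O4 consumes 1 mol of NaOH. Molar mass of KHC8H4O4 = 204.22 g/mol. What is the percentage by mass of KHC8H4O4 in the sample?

65.8%

Total n(NaOH) added = 0.2889 x 0.04810 = 0.01390 mol.
n(HBr) used = 0.2306 x 0.02181 = 0.005029 mol, which equals the excess n(NaOH).
So n(NaOH) consumed by the sample = 0.01390 - 0.005029 = 0.008867 mol.
n(KHC8H4O4) = 0.008867 / 1 = 0.008867 mol.
mass KHC8H4O4 = 0.008867 x 204.22 = 1.811 g, so %KHC8H4O4 = 1.811/2.7504 x 100 = 65.8%.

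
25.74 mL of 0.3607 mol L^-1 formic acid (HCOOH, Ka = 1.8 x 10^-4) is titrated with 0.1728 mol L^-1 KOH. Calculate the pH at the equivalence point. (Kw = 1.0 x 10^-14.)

n(HCOOH) = 0.3607 x 0.02574 = 0.009284 mol; V(KOH) at equivalence = 0.009284/0.1728 = 0.05373 L.
At equivalence all the acid is converted to HCOO-; total volume = 0.02574 + 0.05373 = 0.07947 L, so [HCOO-] = 0.009284/0.07947 = 0.1168 M.
Kb = Kw/Ka = 1.0e-14 / 1.8 x 10^-4 = 5.56e-11.
[OH^-] = sqrt(Kb x [HCOO-]) = sqrt(5.56e-11 x 0.1168) = 2.55e-6 M.
pOH = 5.59, so pH = 14.00 - 5.59 = 8.41.

8.41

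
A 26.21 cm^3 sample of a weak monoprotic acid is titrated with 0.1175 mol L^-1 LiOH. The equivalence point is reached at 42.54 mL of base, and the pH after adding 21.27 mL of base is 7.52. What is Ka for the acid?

21.27 mL is half of the equivalence volume, so this is the half-equivalence point where [HA] = [A^-].
At half-equivalence pH = pKa, so pKa = 7.52.
Ka = 10^(-7.52) = 3.0 x 10^-8.

3.0 x 10^-8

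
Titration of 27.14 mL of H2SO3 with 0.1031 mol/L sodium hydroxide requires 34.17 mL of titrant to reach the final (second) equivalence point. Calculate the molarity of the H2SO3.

0.0649 M

n(NaOH) = 0.1031 x 0.03417 = 0.003523 mol.
At the final (second) equivalence point, 2 mol OH^- react per mol H2SO3, so n(H2SO3) = 0.003523 / 2 = 0.001761 mol.
[H2SO3] = 0.001761 / 0.02714 L = 0.0649 M.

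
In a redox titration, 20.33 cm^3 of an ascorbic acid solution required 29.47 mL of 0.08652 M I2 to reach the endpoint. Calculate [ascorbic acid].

n(I2) = 0.08652 x 0.02947 = 0.002550 mol.
From the balanced equation, 1 mol I2 reacts with 1 mol ascorbic acid, so n(ascorbic acid) = 0.002550 x 1/1 = 0.002550 mol.
[ascorbic acid] = 0.002550 / 0.02033 L = 0.125 M.

0.125 M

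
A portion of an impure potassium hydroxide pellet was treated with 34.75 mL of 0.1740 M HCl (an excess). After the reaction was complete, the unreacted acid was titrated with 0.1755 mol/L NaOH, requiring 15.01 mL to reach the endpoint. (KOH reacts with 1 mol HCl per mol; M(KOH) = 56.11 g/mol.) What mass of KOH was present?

Total n(HCl) added = 0.1740 x 0.03475 = 0.006046 mol.
n(NaOH) used = 0.1755 x 0.01501 = 0.002634 mol, which equals the excess n(HCl).
So n(HCl) consumed by the sample = 0.006046 - 0.002634 = 0.003412 mol.
n(KOH) = 0.003412 / 1 = 0.003412 mol.
mass = 0.003412 mol x 56.11 g/mol = 0.191 g.

0.191 g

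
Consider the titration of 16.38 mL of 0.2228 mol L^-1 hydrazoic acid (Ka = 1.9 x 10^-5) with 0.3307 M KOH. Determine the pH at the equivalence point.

n(HN3) = 0.2228 x 0.01638 = 0.003649 mol; V(KOH) at equivalence = 0.003649/0.3307 = 0.01104 L.
At equivalence all the acid is converted to N3-; total volume = 0.01638 + 0.01104 = 0.02742 L, so [N3-] = 0.003649/0.02742 = 0.1331 M.
Kb = Kw/Ka = 1.0e-14 / 1.9 x 10^-5 = 5.26e-10.
[OH^-] = sqrt(Kb x [N3-]) = sqrt(5.26e-10 x 0.1331) = 8.37e-6 M.
pOH = 5.08, so pH = 14.00 - 5.08 = 8.92.

8.92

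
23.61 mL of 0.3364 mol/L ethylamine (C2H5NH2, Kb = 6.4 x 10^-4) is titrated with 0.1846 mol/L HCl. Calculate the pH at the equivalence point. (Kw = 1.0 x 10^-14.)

5.86

n(C2H5NH2) = 0.3364 x 0.02361 = 0.007942 mol; V(HCl) at equivalence = 0.007942/0.1846 = 0.04302 L.
At equivalence the base is fully converted to C2H5NH3+; total volume = 0.06663 L, so [C2H5NH3+] = 0.007942/0.06663 = 0.1192 M.
Ka(C2H5NH3+) = Kw/Kb = 1.0e-14 / 6.4 x 10^-4 = 1.56e-11.
[H^+] = sqrt(Ka x [C2H5NH3+]) = sqrt(1.56e-11 x 0.1192) = 1.36e-6 M.
pH = -log(1.36e-6) = 5.86.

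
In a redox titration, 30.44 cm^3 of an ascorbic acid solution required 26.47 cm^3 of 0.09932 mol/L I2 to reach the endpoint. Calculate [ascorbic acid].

n(I2) = 0.09932 x 0.02647 = 0.002629 mol.
From the balanced equation, 1 mol I2 reacts with 1 mol ascorbic acid, so n(ascorbic acid) = 0.002629 x 1/1 = 0.002629 mol.
[ascorbic acid] = 0.002629 / 0.03044 L = 0.0864 M.

0.0864 M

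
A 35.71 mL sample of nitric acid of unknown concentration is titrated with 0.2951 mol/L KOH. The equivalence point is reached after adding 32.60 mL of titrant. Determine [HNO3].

n(KOH) delivered = 0.2951 x 0.03260 = 0.009620 mol.
For a 1:1 reaction, n(HNO3) = 0.009620 mol.
[HNO3] = 0.009620 mol / 0.03571 L = 0.269 M.

0.269 M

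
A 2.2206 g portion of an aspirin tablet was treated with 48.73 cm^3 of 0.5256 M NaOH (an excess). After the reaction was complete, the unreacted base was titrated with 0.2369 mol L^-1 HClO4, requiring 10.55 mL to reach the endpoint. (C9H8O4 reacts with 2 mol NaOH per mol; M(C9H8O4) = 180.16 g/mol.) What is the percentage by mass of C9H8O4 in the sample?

Total n(NaOH) added = 0.5256 x 0.04873 = 0.02561 mol.
n(HClO4) used = 0.2369 x 0.01055 = 0.002499 mol, which equals the excess n(NaOH).
So n(NaOH) consumed by the sample = 0.02561 - 0.002499 = 0.02311 mol.
n(C9H8O4) = 0.02311 / 2 = 0.01156 mol.
mass C9H8O4 = 0.01156 x 180.16 = 2.082 g, so %C9H8O4 = 2.082/2.2206 x 100 = 93.8%.

93.8%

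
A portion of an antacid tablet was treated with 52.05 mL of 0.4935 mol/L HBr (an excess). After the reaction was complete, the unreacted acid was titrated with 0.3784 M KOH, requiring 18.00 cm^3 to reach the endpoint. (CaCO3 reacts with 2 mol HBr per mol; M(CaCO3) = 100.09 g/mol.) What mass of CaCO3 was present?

Total n(HBr) added = 0.4935 x 0.05205 = 0.02569 mol.
n(KOH) used = 0.3784 x 0.01800 = 0.006811 mol, which equals the excess n(HBr).
So n(HBr) consumed by the sample = 0.02569 - 0.006811 = 0.01888 mol.
n(CaCO3) = 0.01888 / 2 = 0.009438 mol.
mass = 0.009438 mol x 100.09 g/mol = 0.945 g.

0.945 g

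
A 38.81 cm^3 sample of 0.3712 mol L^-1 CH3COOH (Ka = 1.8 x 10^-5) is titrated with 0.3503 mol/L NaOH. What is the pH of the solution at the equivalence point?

n(CH3COOH) = 0.3712 x 0.03881 = 0.01441 mol; V(NaOH) at equivalence = 0.01441/0.3503 = 0.04113 L.
At equivalence all the acid is converted to CH3COO-; total volume = 0.03881 + 0.04113 = 0.07994 L, so [CH3COO-] = 0.01441/0.07994 = 0.1802 M.
Kb = Kw/Ka = 1.0e-14 / 1.8 x 10^-5 = 5.56e-10.
[OH^-] = sqrt(Kb x [CH3COO-]) = sqrt(5.56e-10 x 0.1802) = 1.00e-5 M.
pOH = 5.00, so pH = 14.00 - 5.00 = 9.00.

9.00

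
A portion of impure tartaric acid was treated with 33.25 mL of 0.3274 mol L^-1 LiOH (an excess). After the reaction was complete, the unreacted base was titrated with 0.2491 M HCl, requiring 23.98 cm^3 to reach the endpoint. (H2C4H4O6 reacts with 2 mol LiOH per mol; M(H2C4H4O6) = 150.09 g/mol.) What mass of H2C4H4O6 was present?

0.369 g

Total n(LiOH) added = 0.3274 x 0.03325 = 0.01089 mol.
n(HCl) used = 0.2491 x 0.02398 = 0.005973 mol, which equals the excess n(LiOH).
So n(LiOH) consumed by the sample = 0.01089 - 0.005973 = 0.004913 mol.
n(H2C4H4O6) = 0.004913 / 2 = 0.002456 mol.
mass = 0.002456 mol x 150.09 g/mol = 0.369 g.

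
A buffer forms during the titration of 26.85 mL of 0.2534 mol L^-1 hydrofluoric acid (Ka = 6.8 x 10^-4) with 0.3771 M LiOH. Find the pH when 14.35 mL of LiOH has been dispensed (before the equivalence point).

Initial n(HF) = 0.2534 x 0.02685 = 0.006804 mol.
n(LiOH) added = 0.3771 x 0.01435 = 0.005411 mol, converting that many moles of HF to F-.
Remaining n(HF) = 0.001392 mol; n(F-) = 0.005411 mol.
By Henderson-Hasselbalch, pH = pKa + log([A^-]/[HA]) = 3.17 + log(0.005411/0.001392) = 3.17 + (+0.59) = 3.76.

3.76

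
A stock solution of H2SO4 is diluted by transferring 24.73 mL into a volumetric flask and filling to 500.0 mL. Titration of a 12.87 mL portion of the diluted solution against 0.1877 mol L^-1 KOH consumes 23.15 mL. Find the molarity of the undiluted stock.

3.41 M

n(KOH) = 0.1877 x 0.02315 = 0.004345 mol.
n(H2SO4) in the aliquot = 0.004345 x 1/2 = 0.002173 mol.
[diluted H2SO4] = 0.002173 / 0.01287 = 0.1688 M.
Dilution factor = 500.0/24.73 = 20.22, so [stock] = 0.1688 x 20.22 = 3.41 M.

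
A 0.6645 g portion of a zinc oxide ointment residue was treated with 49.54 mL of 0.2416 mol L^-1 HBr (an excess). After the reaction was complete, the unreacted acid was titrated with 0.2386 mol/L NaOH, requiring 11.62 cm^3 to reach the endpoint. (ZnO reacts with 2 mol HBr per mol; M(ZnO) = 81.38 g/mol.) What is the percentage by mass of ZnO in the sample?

Total n(HBr) added = 0.2416 x 0.04954 = 0.01197 mol.
n(NaOH) used = 0.2386 x 0.01162 = 0.002773 mol, which equals the excess n(HBr).
So n(HBr) consumed by the sample = 0.01197 - 0.002773 = 0.009196 mol.
n(ZnO) = 0.009196 / 2 = 0.004598 mol.
mass ZnO = 0.004598 x 81.38 = 0.3742 g, so %ZnO = 0.3742/0.6645 x 100 = 56.3%.

56.3%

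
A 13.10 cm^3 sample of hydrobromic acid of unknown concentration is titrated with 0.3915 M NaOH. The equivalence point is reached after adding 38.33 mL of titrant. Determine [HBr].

1.15 M

n(NaOH) delivered = 0.3915 x 0.03833 = 0.01501 mol.
For a 1:1 reaction, n(HBr) = 0.01501 mol.
[HBr] = 0.01501 mol / 0.01310 L = 1.15 M.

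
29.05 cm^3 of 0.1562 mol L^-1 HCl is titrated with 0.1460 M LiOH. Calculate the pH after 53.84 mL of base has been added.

n(acid) = 0.1562 x 0.02905 = 0.004538 mol; n(LiOH) added = 0.1460 x 0.05384 = 0.007861 mol.
Base is in excess by 0.007861 - 0.004538 = 0.003323 mol in a total volume of 0.08289 L.
[OH^-] = 0.003323/0.08289 = 0.04009 M, so pOH = 1.40 and pH = 14.00 - 1.40 = 12.60.

12.60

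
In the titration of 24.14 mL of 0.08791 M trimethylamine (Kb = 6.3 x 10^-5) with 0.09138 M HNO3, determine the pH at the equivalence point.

5.57

n((CH3)3N) = 0.08791 x 0.02414 = 0.002122 mol; V(HNO3) at equivalence = 0.002122/0.09138 = 0.02322 L.
At equivalence the base is fully converted to (CH3)3NH+; total volume = 0.04736 L, so [(CH3)3NH+] = 0.002122/0.04736 = 0.04481 M.
Ka((CH3)3NH+) = Kw/Kb = 1.0e-14 / 6.3 x 10^-5 = 1.59e-10.
[H^+] = sqrt(Ka x [(CH3)3NH+]) = sqrt(1.59e-10 x 0.04481) = 2.67e-6 M.
pH = -log(2.67e-6) = 5.57.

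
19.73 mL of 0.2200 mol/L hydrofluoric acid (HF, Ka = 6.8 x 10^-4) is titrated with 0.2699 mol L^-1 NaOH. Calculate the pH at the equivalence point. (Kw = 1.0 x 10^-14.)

8.13

n(HF) = 0.2200 x 0.01973 = 0.004341 mol; V(NaOH) at equivalence = 0.004341/0.2699 = 0.01608 L.
At equivalence all the acid is converted to F-; total volume = 0.01973 + 0.01608 = 0.03581 L, so [F-] = 0.004341/0.03581 = 0.1212 M.
Kb = Kw/Ka = 1.0e-14 / 6.8 x 10^-4 = 1.47e-11.
[OH^-] = sqrt(Kb x [F-]) = sqrt(1.47e-11 x 0.1212) = 1.34e-6 M.
pOH = 5.87, so pH = 14.00 - 5.87 = 8.13.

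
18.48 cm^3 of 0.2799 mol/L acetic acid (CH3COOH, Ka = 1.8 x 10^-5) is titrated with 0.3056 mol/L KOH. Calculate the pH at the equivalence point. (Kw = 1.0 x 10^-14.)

n(CH3COOH) = 0.2799 x 0.01848 = 0.005173 mol; V(KOH) at equivalence = 0.005173/0.3056 = 0.01693 L.
At equivalence all the acid is converted to CH3COO-; total volume = 0.01848 + 0.01693 = 0.03541 L, so [CH3COO-] = 0.005173/0.03541 = 0.1461 M.
Kb = Kw/Ka = 1.0e-14 / 1.8 x 10^-5 = 5.56e-10.
[OH^-] = sqrt(Kb x [CH3COO-]) = sqrt(5.56e-10 x 0.1461) = 9.01e-6 M.
pOH = 5.05, so pH = 14.00 - 5.05 = 8.95.

8.95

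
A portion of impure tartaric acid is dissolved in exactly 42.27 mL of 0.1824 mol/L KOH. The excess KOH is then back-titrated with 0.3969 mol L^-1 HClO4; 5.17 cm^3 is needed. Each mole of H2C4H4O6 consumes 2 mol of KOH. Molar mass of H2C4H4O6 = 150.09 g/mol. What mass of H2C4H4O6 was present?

0.425 g

Total n(KOH) added = 0.1824 x 0.04227 = 0.007710 mol.
n(HClO4) used = 0.3969 x 0.005170 = 0.002052 mol, which equals the excess n(KOH).
So n(KOH) consumed by the sample = 0.007710 - 0.002052 = 0.005658 mol.
n(H2C4H4O6) = 0.005658 / 2 = 0.002829 mol.
mass = 0.002829 mol x 150.09 g/mol = 0.425 g.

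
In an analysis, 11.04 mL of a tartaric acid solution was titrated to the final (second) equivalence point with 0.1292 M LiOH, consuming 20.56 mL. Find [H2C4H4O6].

n(LiOH) = 0.1292 x 0.02056 = 0.002656 mol.
At the final (second) equivalence point, 2 mol OH^- react per mol H2C4H4O6, so n(H2C4H4O6) = 0.002656 / 2 = 0.001328 mol.
[H2C4H4O6] = 0.001328 / 0.01104 L = 0.120 M.

0.120 M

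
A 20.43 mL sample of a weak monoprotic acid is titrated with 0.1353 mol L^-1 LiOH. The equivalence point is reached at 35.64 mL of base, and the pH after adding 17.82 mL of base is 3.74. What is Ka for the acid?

17.82 mL is half of the equivalence volume, so this is the half-equivalence point where [HA] = [A^-].
At half-equivalence pH = pKa, so pKa = 3.74.
Ka = 10^(-3.74) = 1.8 x 10^-4.

1.8 x 10^-4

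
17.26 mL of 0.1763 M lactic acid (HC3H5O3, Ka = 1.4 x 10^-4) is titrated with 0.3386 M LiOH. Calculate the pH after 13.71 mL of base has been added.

n(acid) = 0.1763 x 0.01726 = 0.003043 mol; n(LiOH) added = 0.3386 x 0.01371 = 0.004642 mol.
Base is in excess by 0.004642 - 0.003043 = 0.001599 mol in a total volume of 0.03097 L.
[OH^-] = 0.001599/0.03097 = 0.05164 M, so pOH = 1.29 and pH = 14.00 - 1.29 = 12.71.

12.71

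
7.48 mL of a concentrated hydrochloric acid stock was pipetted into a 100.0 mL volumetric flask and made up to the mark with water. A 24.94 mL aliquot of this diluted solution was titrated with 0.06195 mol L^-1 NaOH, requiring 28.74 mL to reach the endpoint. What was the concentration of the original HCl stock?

n(NaOH) = 0.06195 x 0.02874 = 0.001780 mol.
n(HCl) in the aliquot = 0.001780 mol.
[diluted HCl] = 0.001780 / 0.02494 = 0.07139 M.
Dilution factor = 100.0/7.480 = 13.37, so [stock] = 0.07139 x 13.37 = 0.954 M.

0.954 M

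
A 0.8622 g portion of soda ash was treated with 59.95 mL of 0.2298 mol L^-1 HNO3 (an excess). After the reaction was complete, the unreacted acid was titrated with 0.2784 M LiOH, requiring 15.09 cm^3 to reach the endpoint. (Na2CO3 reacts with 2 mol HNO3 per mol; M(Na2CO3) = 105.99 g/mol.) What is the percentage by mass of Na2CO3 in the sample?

58.9%

Total n(HNO3) added = 0.2298 x 0.05995 = 0.01378 mol.
n(LiOH) used = 0.2784 x 0.01509 = 0.004201 mol, which equals the excess n(HNO3).
So n(HNO3) consumed by the sample = 0.01378 - 0.004201 = 0.009575 mol.
n(Na2CO3) = 0.009575 / 2 = 0.004788 mol.
mass Na2CO3 = 0.004788 x 105.99 = 0.5075 g, so %Na2CO3 = 0.5075/0.8622 x 100 = 58.9%.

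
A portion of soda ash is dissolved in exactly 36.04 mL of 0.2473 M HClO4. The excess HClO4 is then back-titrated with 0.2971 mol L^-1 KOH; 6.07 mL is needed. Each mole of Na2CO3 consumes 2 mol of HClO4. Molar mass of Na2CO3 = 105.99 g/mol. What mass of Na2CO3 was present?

0.377 g

Total n(HClO4) added = 0.2473 x 0.03604 = 0.008913 mol.
n(KOH) used = 0.2971 x 0.006070 = 0.001803 mol, which equals the excess n(HClO4).
So n(HClO4) consumed by the sample = 0.008913 - 0.001803 = 0.007109 mol.
n(Na2CO3) = 0.007109 / 2 = 0.003555 mol.
mass = 0.003555 mol x 105.99 g/mol = 0.377 g.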